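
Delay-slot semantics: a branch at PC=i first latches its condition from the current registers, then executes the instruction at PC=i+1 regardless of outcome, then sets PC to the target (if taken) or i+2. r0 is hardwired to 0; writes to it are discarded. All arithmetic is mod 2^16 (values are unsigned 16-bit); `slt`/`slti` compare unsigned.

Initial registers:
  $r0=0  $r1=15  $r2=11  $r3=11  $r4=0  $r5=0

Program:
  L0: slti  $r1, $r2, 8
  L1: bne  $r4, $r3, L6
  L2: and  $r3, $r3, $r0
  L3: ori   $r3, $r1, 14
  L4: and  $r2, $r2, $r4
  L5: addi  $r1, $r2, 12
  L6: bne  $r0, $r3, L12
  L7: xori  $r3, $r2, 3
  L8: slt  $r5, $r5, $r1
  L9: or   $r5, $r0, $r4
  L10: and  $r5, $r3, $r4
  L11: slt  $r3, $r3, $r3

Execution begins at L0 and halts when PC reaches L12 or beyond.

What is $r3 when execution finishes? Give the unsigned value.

  step pc=0: slti  $r1, $r2, 8  regs=(0,0,11,11,0,0)
  step pc=1: bne  $r4, $r3, L6  cond=T  regs=(0,0,11,11,0,0)
  step pc=2: and  $r3, $r3, $r0  regs=(0,0,11,0,0,0)
  step pc=6: bne  $r0, $r3, L12  cond=F  regs=(0,0,11,0,0,0)
  step pc=7: xori  $r3, $r2, 3  regs=(0,0,11,8,0,0)
  step pc=8: slt  $r5, $r5, $r1  regs=(0,0,11,8,0,0)
  step pc=9: or   $r5, $r0, $r4  regs=(0,0,11,8,0,0)
  step pc=10: and  $r5, $r3, $r4  regs=(0,0,11,8,0,0)
  step pc=11: slt  $r3, $r3, $r3  regs=(0,0,11,0,0,0)

0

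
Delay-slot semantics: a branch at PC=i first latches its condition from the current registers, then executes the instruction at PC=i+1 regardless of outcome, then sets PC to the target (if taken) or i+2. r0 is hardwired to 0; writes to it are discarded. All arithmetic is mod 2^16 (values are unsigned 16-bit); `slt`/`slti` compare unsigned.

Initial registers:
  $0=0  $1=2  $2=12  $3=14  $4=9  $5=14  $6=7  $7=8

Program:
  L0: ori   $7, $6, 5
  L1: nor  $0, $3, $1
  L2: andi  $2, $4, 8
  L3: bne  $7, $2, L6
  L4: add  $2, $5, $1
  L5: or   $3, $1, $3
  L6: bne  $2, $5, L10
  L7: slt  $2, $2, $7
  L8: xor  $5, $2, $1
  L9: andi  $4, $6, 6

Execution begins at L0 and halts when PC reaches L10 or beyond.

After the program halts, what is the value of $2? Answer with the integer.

0

[0] ori   $7, $6, 5  →  {$0:0, $1:2, $2:12, $3:14, $4:9, $5:14, $6:7, $7:7}
[1] nor  $0, $3, $1  →  {$0:0, $1:2, $2:12, $3:14, $4:9, $5:14, $6:7, $7:7}
[2] andi  $2, $4, 8  →  {$0:0, $1:2, $2:8, $3:14, $4:9, $5:14, $6:7, $7:7}
[3] bne  $7, $2, L6  →  {$0:0, $1:2, $2:8, $3:14, $4:9, $5:14, $6:7, $7:7}  ⟨branch taken⟩
[4] add  $2, $5, $1  →  {$0:0, $1:2, $2:16, $3:14, $4:9, $5:14, $6:7, $7:7}
[6] bne  $2, $5, L10  →  {$0:0, $1:2, $2:16, $3:14, $4:9, $5:14, $6:7, $7:7}  ⟨branch taken⟩
[7] slt  $2, $2, $7  →  {$0:0, $1:2, $2:0, $3:14, $4:9, $5:14, $6:7, $7:7}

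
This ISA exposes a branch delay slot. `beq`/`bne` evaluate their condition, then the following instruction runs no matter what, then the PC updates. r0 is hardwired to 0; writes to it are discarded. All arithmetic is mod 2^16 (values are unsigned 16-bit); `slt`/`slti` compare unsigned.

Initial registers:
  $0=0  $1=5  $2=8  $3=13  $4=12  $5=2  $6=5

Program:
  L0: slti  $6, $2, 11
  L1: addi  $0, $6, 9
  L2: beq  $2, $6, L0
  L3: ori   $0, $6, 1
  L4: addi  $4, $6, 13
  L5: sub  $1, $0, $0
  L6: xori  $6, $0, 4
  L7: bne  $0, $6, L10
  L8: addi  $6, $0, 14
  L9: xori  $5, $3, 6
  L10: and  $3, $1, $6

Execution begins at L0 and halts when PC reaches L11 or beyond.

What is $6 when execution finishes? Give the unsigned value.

#0 slti  $6, $2, 11 ; 0/5/8/13/12/2/1
#1 addi  $0, $6, 9 ; 0/5/8/13/12/2/1
#2 beq  $2, $6, L0 ; 0/5/8/13/12/2/1 ; →fallthru
#3 ori   $0, $6, 1 ; 0/5/8/13/12/2/1
#4 addi  $4, $6, 13 ; 0/5/8/13/14/2/1
#5 sub  $1, $0, $0 ; 0/0/8/13/14/2/1
#6 xori  $6, $0, 4 ; 0/0/8/13/14/2/4
#7 bne  $0, $6, L10 ; 0/0/8/13/14/2/4 ; →target
#8 addi  $6, $0, 14 ; 0/0/8/13/14/2/14
#10 and  $3, $1, $6 ; 0/0/8/0/14/2/14

14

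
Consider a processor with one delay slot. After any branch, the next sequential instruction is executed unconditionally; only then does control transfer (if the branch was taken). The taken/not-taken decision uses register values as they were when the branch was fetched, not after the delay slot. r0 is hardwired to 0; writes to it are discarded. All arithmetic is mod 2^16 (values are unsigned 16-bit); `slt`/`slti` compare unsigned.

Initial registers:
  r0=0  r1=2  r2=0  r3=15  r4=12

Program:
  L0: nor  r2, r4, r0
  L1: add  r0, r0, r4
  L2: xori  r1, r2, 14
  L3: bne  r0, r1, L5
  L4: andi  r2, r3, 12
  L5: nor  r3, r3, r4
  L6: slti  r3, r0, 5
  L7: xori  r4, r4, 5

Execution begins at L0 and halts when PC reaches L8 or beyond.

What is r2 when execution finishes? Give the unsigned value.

[0] nor  r2, r4, r0  →  {r0:0, r1:2, r2:65523, r3:15, r4:12}
[1] add  r0, r0, r4  →  {r0:0, r1:2, r2:65523, r3:15, r4:12}
[2] xori  r1, r2, 14  →  {r0:0, r1:65533, r2:65523, r3:15, r4:12}
[3] bne  r0, r1, L5  →  {r0:0, r1:65533, r2:65523, r3:15, r4:12}  ⟨branch taken⟩
[4] andi  r2, r3, 12  →  {r0:0, r1:65533, r2:12, r3:15, r4:12}
[5] nor  r3, r3, r4  →  {r0:0, r1:65533, r2:12, r3:65520, r4:12}
[6] slti  r3, r0, 5  →  {r0:0, r1:65533, r2:12, r3:1, r4:12}
[7] xori  r4, r4, 5  →  {r0:0, r1:65533, r2:12, r3:1, r4:9}

12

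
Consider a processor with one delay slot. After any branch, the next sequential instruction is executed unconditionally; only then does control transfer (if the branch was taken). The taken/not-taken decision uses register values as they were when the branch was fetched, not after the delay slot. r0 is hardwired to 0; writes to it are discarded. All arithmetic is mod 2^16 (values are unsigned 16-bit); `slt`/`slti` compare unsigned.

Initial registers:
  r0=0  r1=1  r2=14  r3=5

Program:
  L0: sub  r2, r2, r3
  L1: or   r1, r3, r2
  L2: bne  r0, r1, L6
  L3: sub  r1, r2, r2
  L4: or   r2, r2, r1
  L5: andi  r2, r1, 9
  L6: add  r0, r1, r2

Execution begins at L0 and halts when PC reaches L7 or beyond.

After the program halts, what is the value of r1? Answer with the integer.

PC=0  sub  r2, r2, r3        | r0=0 r1=1 r2=9 r3=5
PC=1  or   r1, r3, r2        | r0=0 r1=13 r2=9 r3=5
PC=2  bne  r0, r1, L6        | r0=0 r1=13 r2=9 r3=5  [TAKEN]
PC=3  sub  r1, r2, r2        | r0=0 r1=0 r2=9 r3=5
PC=6  add  r0, r1, r2        | r0=0 r1=0 r2=9 r3=5

0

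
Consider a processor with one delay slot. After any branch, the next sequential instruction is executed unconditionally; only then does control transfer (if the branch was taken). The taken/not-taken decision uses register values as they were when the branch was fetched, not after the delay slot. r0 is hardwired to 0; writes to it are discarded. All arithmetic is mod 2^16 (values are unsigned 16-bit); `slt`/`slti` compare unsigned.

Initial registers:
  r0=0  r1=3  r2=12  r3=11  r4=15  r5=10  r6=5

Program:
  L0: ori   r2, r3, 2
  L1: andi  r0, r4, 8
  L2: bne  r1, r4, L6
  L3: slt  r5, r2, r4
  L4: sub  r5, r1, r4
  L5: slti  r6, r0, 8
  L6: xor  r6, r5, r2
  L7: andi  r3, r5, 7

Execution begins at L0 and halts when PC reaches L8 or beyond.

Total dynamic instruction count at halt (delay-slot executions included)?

#0 ori   r2, r3, 2 ; 0/3/11/11/15/10/5
#1 andi  r0, r4, 8 ; 0/3/11/11/15/10/5
#2 bne  r1, r4, L6 ; 0/3/11/11/15/10/5 ; →target
#3 slt  r5, r2, r4 ; 0/3/11/11/15/1/5
#6 xor  r6, r5, r2 ; 0/3/11/11/15/1/10
#7 andi  r3, r5, 7 ; 0/3/11/1/15/1/10

6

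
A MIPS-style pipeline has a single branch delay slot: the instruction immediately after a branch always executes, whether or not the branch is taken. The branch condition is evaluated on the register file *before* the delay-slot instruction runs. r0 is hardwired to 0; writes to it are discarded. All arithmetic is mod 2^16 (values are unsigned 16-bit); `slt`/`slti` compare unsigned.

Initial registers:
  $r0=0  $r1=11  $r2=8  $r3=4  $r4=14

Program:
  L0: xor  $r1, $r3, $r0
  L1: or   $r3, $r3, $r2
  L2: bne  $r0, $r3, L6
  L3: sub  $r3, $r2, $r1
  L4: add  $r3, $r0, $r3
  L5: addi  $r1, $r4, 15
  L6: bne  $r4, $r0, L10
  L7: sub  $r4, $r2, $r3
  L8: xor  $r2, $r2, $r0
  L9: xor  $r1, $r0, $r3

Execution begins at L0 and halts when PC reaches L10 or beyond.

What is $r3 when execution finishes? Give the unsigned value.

4

PC=0  xor  $r1, $r3, $r0     | $r0=0 $r1=4 $r2=8 $r3=4 $r4=14
PC=1  or   $r3, $r3, $r2     | $r0=0 $r1=4 $r2=8 $r3=12 $r4=14
PC=2  bne  $r0, $r3, L6      | $r0=0 $r1=4 $r2=8 $r3=12 $r4=14  [TAKEN]
PC=3  sub  $r3, $r2, $r1     | $r0=0 $r1=4 $r2=8 $r3=4 $r4=14
PC=6  bne  $r4, $r0, L10     | $r0=0 $r1=4 $r2=8 $r3=4 $r4=14  [TAKEN]
PC=7  sub  $r4, $r2, $r3     | $r0=0 $r1=4 $r2=8 $r3=4 $r4=4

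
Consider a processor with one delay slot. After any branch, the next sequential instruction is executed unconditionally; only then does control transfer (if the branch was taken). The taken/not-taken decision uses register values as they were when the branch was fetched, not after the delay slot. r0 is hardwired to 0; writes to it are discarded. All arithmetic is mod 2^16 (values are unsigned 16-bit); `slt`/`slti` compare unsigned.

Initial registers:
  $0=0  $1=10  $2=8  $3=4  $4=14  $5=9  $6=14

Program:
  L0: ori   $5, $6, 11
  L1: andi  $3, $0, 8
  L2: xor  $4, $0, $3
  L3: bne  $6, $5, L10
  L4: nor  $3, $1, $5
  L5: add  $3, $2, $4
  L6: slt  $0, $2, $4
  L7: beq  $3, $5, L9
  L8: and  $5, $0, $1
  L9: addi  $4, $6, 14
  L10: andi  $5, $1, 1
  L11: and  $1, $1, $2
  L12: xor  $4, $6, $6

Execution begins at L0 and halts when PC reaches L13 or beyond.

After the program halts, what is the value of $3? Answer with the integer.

65520

  step pc=0: ori   $5, $6, 11  regs=(0,10,8,4,14,15,14)
  step pc=1: andi  $3, $0, 8  regs=(0,10,8,0,14,15,14)
  step pc=2: xor  $4, $0, $3  regs=(0,10,8,0,0,15,14)
  step pc=3: bne  $6, $5, L10  cond=T  regs=(0,10,8,0,0,15,14)
  step pc=4: nor  $3, $1, $5  regs=(0,10,8,65520,0,15,14)
  step pc=10: andi  $5, $1, 1  regs=(0,10,8,65520,0,0,14)
  step pc=11: and  $1, $1, $2  regs=(0,8,8,65520,0,0,14)
  step pc=12: xor  $4, $6, $6  regs=(0,8,8,65520,0,0,14)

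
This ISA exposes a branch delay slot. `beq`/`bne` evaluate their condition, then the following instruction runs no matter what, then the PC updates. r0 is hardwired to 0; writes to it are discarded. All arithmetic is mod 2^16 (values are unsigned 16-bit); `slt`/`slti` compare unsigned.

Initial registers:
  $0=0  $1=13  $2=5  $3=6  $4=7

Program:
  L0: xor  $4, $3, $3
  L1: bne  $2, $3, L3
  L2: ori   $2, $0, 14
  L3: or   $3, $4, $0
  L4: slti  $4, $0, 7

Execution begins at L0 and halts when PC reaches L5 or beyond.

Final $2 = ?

14

#0 xor  $4, $3, $3 ; 0/13/5/6/0
#1 bne  $2, $3, L3 ; 0/13/5/6/0 ; →target
#2 ori   $2, $0, 14 ; 0/13/14/6/0
#3 or   $3, $4, $0 ; 0/13/14/0/0
#4 slti  $4, $0, 7 ; 0/13/14/0/1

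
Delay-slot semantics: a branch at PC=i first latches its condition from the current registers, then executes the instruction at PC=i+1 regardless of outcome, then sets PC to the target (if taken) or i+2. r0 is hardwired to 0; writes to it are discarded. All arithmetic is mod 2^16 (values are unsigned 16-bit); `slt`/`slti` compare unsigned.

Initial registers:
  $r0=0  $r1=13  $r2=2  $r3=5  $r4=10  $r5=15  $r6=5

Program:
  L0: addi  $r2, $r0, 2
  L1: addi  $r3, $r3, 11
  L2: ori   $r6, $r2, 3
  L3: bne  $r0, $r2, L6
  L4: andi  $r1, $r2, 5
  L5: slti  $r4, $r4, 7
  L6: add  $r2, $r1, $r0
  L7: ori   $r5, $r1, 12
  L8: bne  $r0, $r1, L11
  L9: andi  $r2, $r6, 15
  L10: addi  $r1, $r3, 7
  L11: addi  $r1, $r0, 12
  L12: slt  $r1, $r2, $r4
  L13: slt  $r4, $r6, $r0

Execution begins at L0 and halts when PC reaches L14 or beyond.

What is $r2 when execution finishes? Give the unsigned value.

3

[0] addi  $r2, $r0, 2  →  {$r0:0, $r1:13, $r2:2, $r3:5, $r4:10, $r5:15, $r6:5}
[1] addi  $r3, $r3, 11  →  {$r0:0, $r1:13, $r2:2, $r3:16, $r4:10, $r5:15, $r6:5}
[2] ori   $r6, $r2, 3  →  {$r0:0, $r1:13, $r2:2, $r3:16, $r4:10, $r5:15, $r6:3}
[3] bne  $r0, $r2, L6  →  {$r0:0, $r1:13, $r2:2, $r3:16, $r4:10, $r5:15, $r6:3}  ⟨branch taken⟩
[4] andi  $r1, $r2, 5  →  {$r0:0, $r1:0, $r2:2, $r3:16, $r4:10, $r5:15, $r6:3}
[6] add  $r2, $r1, $r0  →  {$r0:0, $r1:0, $r2:0, $r3:16, $r4:10, $r5:15, $r6:3}
[7] ori   $r5, $r1, 12  →  {$r0:0, $r1:0, $r2:0, $r3:16, $r4:10, $r5:12, $r6:3}
[8] bne  $r0, $r1, L11  →  {$r0:0, $r1:0, $r2:0, $r3:16, $r4:10, $r5:12, $r6:3}  ⟨branch fallthrough⟩
[9] andi  $r2, $r6, 15  →  {$r0:0, $r1:0, $r2:3, $r3:16, $r4:10, $r5:12, $r6:3}
[10] addi  $r1, $r3, 7  →  {$r0:0, $r1:23, $r2:3, $r3:16, $r4:10, $r5:12, $r6:3}
[11] addi  $r1, $r0, 12  →  {$r0:0, $r1:12, $r2:3, $r3:16, $r4:10, $r5:12, $r6:3}
[12] slt  $r1, $r2, $r4  →  {$r0:0, $r1:1, $r2:3, $r3:16, $r4:10, $r5:12, $r6:3}
[13] slt  $r4, $r6, $r0  →  {$r0:0, $r1:1, $r2:3, $r3:16, $r4:0, $r5:12, $r6:3}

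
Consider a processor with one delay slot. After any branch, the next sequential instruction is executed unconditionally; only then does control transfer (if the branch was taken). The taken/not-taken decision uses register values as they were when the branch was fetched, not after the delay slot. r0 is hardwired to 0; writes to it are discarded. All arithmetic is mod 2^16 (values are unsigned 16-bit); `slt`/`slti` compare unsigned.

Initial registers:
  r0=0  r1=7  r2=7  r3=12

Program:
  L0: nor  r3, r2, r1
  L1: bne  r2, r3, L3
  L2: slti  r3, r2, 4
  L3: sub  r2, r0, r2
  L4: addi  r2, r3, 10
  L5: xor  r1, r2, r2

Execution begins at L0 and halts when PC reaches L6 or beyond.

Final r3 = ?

0

PC=0  nor  r3, r2, r1        | r0=0 r1=7 r2=7 r3=65528
PC=1  bne  r2, r3, L3        | r0=0 r1=7 r2=7 r3=65528  [TAKEN]
PC=2  slti  r3, r2, 4        | r0=0 r1=7 r2=7 r3=0
PC=3  sub  r2, r0, r2        | r0=0 r1=7 r2=65529 r3=0
PC=4  addi  r2, r3, 10       | r0=0 r1=7 r2=10 r3=0
PC=5  xor  r1, r2, r2        | r0=0 r1=0 r2=10 r3=0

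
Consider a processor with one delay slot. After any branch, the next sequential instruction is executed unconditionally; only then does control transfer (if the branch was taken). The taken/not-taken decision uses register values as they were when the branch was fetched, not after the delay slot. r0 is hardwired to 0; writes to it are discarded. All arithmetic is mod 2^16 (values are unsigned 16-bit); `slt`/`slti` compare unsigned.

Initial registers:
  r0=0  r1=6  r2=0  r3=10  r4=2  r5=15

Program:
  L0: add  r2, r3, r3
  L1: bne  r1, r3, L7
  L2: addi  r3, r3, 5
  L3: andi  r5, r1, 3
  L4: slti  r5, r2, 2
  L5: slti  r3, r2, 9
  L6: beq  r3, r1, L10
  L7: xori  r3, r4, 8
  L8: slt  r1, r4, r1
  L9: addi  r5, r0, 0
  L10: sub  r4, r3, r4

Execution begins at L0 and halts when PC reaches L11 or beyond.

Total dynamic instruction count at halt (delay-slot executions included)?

PC=0  add  r2, r3, r3        | r0=0 r1=6 r2=20 r3=10 r4=2 r5=15
PC=1  bne  r1, r3, L7        | r0=0 r1=6 r2=20 r3=10 r4=2 r5=15  [TAKEN]
PC=2  addi  r3, r3, 5        | r0=0 r1=6 r2=20 r3=15 r4=2 r5=15
PC=7  xori  r3, r4, 8        | r0=0 r1=6 r2=20 r3=10 r4=2 r5=15
PC=8  slt  r1, r4, r1        | r0=0 r1=1 r2=20 r3=10 r4=2 r5=15
PC=9  addi  r5, r0, 0        | r0=0 r1=1 r2=20 r3=10 r4=2 r5=0
PC=10 sub  r4, r3, r4        | r0=0 r1=1 r2=20 r3=10 r4=8 r5=0

7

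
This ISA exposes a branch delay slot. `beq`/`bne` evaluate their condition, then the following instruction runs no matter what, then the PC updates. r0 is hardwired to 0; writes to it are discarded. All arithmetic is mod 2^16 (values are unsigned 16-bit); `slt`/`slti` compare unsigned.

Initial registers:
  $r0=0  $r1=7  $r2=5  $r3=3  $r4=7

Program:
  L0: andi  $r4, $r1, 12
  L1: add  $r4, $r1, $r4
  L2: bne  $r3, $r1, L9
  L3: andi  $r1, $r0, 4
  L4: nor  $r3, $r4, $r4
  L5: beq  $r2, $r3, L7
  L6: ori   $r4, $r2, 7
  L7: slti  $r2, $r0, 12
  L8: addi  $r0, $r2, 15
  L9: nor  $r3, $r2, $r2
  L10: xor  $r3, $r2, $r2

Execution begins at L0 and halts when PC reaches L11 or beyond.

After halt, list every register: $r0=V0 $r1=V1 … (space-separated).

$r0=0 $r1=0 $r2=5 $r3=0 $r4=11

#0 andi  $r4, $r1, 12 ; 0/7/5/3/4
#1 add  $r4, $r1, $r4 ; 0/7/5/3/11
#2 bne  $r3, $r1, L9 ; 0/7/5/3/11 ; →target
#3 andi  $r1, $r0, 4 ; 0/0/5/3/11
#9 nor  $r3, $r2, $r2 ; 0/0/5/65530/11
#10 xor  $r3, $r2, $r2 ; 0/0/5/0/11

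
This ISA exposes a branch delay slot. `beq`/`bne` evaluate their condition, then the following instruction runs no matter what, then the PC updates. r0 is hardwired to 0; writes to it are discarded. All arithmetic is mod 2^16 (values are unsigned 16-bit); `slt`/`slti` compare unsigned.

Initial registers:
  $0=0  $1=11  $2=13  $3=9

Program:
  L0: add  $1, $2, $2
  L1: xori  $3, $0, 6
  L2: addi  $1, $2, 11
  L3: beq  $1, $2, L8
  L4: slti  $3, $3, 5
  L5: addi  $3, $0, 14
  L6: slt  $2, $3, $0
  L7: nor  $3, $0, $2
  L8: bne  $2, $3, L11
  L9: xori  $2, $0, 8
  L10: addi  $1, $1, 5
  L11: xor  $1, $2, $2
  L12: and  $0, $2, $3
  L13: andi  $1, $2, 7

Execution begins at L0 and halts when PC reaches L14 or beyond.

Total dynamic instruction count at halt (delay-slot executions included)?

  step pc=0: add  $1, $2, $2  regs=(0,26,13,9)
  step pc=1: xori  $3, $0, 6  regs=(0,26,13,6)
  step pc=2: addi  $1, $2, 11  regs=(0,24,13,6)
  step pc=3: beq  $1, $2, L8  cond=F  regs=(0,24,13,6)
  step pc=4: slti  $3, $3, 5  regs=(0,24,13,0)
  step pc=5: addi  $3, $0, 14  regs=(0,24,13,14)
  step pc=6: slt  $2, $3, $0  regs=(0,24,0,14)
  step pc=7: nor  $3, $0, $2  regs=(0,24,0,65535)
  step pc=8: bne  $2, $3, L11  cond=T  regs=(0,24,0,65535)
  step pc=9: xori  $2, $0, 8  regs=(0,24,8,65535)
  step pc=11: xor  $1, $2, $2  regs=(0,0,8,65535)
  step pc=12: and  $0, $2, $3  regs=(0,0,8,65535)
  step pc=13: andi  $1, $2, 7  regs=(0,0,8,65535)

13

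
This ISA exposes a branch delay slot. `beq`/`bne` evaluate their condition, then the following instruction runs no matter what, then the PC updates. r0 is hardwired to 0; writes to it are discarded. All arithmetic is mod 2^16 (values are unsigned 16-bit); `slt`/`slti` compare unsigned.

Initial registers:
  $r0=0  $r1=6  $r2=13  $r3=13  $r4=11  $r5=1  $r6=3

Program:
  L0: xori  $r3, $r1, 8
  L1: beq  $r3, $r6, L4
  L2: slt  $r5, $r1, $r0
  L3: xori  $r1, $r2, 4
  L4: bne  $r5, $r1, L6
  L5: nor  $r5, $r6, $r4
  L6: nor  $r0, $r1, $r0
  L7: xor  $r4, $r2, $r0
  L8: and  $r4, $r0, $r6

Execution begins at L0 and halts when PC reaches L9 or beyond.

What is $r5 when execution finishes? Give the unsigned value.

65524

[0] xori  $r3, $r1, 8  →  {$r0:0, $r1:6, $r2:13, $r3:14, $r4:11, $r5:1, $r6:3}
[1] beq  $r3, $r6, L4  →  {$r0:0, $r1:6, $r2:13, $r3:14, $r4:11, $r5:1, $r6:3}  ⟨branch fallthrough⟩
[2] slt  $r5, $r1, $r0  →  {$r0:0, $r1:6, $r2:13, $r3:14, $r4:11, $r5:0, $r6:3}
[3] xori  $r1, $r2, 4  →  {$r0:0, $r1:9, $r2:13, $r3:14, $r4:11, $r5:0, $r6:3}
[4] bne  $r5, $r1, L6  →  {$r0:0, $r1:9, $r2:13, $r3:14, $r4:11, $r5:0, $r6:3}  ⟨branch taken⟩
[5] nor  $r5, $r6, $r4  →  {$r0:0, $r1:9, $r2:13, $r3:14, $r4:11, $r5:65524, $r6:3}
[6] nor  $r0, $r1, $r0  →  {$r0:0, $r1:9, $r2:13, $r3:14, $r4:11, $r5:65524, $r6:3}
[7] xor  $r4, $r2, $r0  →  {$r0:0, $r1:9, $r2:13, $r3:14, $r4:13, $r5:65524, $r6:3}
[8] and  $r4, $r0, $r6  →  {$r0:0, $r1:9, $r2:13, $r3:14, $r4:0, $r5:65524, $r6:3}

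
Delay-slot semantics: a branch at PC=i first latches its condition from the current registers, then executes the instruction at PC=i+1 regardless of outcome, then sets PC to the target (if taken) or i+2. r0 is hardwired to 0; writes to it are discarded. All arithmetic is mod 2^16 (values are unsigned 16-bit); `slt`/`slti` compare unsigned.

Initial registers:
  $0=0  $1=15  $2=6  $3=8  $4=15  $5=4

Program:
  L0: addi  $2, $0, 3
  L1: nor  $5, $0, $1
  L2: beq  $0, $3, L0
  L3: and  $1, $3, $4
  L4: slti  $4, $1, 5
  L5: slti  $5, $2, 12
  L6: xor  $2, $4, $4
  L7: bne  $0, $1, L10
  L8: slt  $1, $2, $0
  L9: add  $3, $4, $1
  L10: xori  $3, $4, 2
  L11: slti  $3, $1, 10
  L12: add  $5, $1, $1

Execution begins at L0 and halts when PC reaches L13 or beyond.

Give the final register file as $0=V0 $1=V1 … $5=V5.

#0 addi  $2, $0, 3 ; 0/15/3/8/15/4
#1 nor  $5, $0, $1 ; 0/15/3/8/15/65520
#2 beq  $0, $3, L0 ; 0/15/3/8/15/65520 ; →fallthru
#3 and  $1, $3, $4 ; 0/8/3/8/15/65520
#4 slti  $4, $1, 5 ; 0/8/3/8/0/65520
#5 slti  $5, $2, 12 ; 0/8/3/8/0/1
#6 xor  $2, $4, $4 ; 0/8/0/8/0/1
#7 bne  $0, $1, L10 ; 0/8/0/8/0/1 ; →target
#8 slt  $1, $2, $0 ; 0/0/0/8/0/1
#10 xori  $3, $4, 2 ; 0/0/0/2/0/1
#11 slti  $3, $1, 10 ; 0/0/0/1/0/1
#12 add  $5, $1, $1 ; 0/0/0/1/0/0

$0=0 $1=0 $2=0 $3=1 $4=0 $5=0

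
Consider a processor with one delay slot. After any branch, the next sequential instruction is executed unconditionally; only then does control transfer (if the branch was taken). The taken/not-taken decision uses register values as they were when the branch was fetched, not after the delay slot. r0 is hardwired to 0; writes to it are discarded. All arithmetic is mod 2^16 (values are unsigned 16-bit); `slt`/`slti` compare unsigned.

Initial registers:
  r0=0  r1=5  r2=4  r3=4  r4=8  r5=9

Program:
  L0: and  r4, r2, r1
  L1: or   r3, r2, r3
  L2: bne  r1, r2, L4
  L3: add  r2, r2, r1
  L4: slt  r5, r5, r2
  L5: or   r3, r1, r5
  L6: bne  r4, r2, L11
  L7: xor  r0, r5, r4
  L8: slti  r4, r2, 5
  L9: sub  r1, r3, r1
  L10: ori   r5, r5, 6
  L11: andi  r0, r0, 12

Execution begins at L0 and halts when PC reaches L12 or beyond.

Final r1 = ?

[0] and  r4, r2, r1  →  {r0:0, r1:5, r2:4, r3:4, r4:4, r5:9}
[1] or   r3, r2, r3  →  {r0:0, r1:5, r2:4, r3:4, r4:4, r5:9}
[2] bne  r1, r2, L4  →  {r0:0, r1:5, r2:4, r3:4, r4:4, r5:9}  ⟨branch taken⟩
[3] add  r2, r2, r1  →  {r0:0, r1:5, r2:9, r3:4, r4:4, r5:9}
[4] slt  r5, r5, r2  →  {r0:0, r1:5, r2:9, r3:4, r4:4, r5:0}
[5] or   r3, r1, r5  →  {r0:0, r1:5, r2:9, r3:5, r4:4, r5:0}
[6] bne  r4, r2, L11  →  {r0:0, r1:5, r2:9, r3:5, r4:4, r5:0}  ⟨branch taken⟩
[7] xor  r0, r5, r4  →  {r0:0, r1:5, r2:9, r3:5, r4:4, r5:0}
[11] andi  r0, r0, 12  →  {r0:0, r1:5, r2:9, r3:5, r4:4, r5:0}

5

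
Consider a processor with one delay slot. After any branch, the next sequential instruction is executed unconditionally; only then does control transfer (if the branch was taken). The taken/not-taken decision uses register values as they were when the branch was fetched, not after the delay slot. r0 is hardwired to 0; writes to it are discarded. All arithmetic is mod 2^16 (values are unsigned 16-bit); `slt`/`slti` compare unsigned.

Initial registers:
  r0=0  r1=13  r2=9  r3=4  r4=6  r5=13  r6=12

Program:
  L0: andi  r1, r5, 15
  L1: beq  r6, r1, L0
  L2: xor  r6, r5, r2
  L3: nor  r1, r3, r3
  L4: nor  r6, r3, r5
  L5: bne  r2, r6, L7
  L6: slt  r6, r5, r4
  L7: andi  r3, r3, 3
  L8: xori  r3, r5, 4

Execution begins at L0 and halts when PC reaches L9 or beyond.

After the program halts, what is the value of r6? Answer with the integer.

0

[0] andi  r1, r5, 15  →  {r0:0, r1:13, r2:9, r3:4, r4:6, r5:13, r6:12}
[1] beq  r6, r1, L0  →  {r0:0, r1:13, r2:9, r3:4, r4:6, r5:13, r6:12}  ⟨branch fallthrough⟩
[2] xor  r6, r5, r2  →  {r0:0, r1:13, r2:9, r3:4, r4:6, r5:13, r6:4}
[3] nor  r1, r3, r3  →  {r0:0, r1:65531, r2:9, r3:4, r4:6, r5:13, r6:4}
[4] nor  r6, r3, r5  →  {r0:0, r1:65531, r2:9, r3:4, r4:6, r5:13, r6:65522}
[5] bne  r2, r6, L7  →  {r0:0, r1:65531, r2:9, r3:4, r4:6, r5:13, r6:65522}  ⟨branch taken⟩
[6] slt  r6, r5, r4  →  {r0:0, r1:65531, r2:9, r3:4, r4:6, r5:13, r6:0}
[7] andi  r3, r3, 3  →  {r0:0, r1:65531, r2:9, r3:0, r4:6, r5:13, r6:0}
[8] xori  r3, r5, 4  →  {r0:0, r1:65531, r2:9, r3:9, r4:6, r5:13, r6:0}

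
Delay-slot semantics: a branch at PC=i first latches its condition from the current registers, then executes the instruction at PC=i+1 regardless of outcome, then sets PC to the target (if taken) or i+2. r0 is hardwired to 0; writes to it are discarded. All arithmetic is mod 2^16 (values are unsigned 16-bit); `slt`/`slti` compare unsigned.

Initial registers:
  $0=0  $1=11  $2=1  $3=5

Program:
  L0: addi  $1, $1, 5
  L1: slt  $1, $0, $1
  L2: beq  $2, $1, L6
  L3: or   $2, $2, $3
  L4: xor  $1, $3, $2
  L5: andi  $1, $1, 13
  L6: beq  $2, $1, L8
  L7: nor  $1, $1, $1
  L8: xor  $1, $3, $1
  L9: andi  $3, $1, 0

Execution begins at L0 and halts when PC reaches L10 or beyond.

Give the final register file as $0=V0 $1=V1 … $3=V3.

PC=0  addi  $1, $1, 5        | $0=0 $1=16 $2=1 $3=5
PC=1  slt  $1, $0, $1        | $0=0 $1=1 $2=1 $3=5
PC=2  beq  $2, $1, L6        | $0=0 $1=1 $2=1 $3=5  [TAKEN]
PC=3  or   $2, $2, $3        | $0=0 $1=1 $2=5 $3=5
PC=6  beq  $2, $1, L8        | $0=0 $1=1 $2=5 $3=5  [not taken]
PC=7  nor  $1, $1, $1        | $0=0 $1=65534 $2=5 $3=5
PC=8  xor  $1, $3, $1        | $0=0 $1=65531 $2=5 $3=5
PC=9  andi  $3, $1, 0        | $0=0 $1=65531 $2=5 $3=0

$0=0 $1=65531 $2=5 $3=0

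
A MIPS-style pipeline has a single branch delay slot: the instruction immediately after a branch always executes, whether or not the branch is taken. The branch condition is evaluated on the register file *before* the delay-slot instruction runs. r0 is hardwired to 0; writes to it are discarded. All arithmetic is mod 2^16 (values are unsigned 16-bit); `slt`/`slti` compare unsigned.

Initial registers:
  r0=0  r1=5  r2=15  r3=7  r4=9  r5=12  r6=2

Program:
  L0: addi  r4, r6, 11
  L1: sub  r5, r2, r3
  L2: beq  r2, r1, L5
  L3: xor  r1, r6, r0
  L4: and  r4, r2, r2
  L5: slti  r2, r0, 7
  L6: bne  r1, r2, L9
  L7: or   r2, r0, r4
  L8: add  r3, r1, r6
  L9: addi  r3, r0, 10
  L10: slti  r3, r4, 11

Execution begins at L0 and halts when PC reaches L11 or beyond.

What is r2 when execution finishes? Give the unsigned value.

15

#0 addi  r4, r6, 11 ; 0/5/15/7/13/12/2
#1 sub  r5, r2, r3 ; 0/5/15/7/13/8/2
#2 beq  r2, r1, L5 ; 0/5/15/7/13/8/2 ; →fallthru
#3 xor  r1, r6, r0 ; 0/2/15/7/13/8/2
#4 and  r4, r2, r2 ; 0/2/15/7/15/8/2
#5 slti  r2, r0, 7 ; 0/2/1/7/15/8/2
#6 bne  r1, r2, L9 ; 0/2/1/7/15/8/2 ; →target
#7 or   r2, r0, r4 ; 0/2/15/7/15/8/2
#9 addi  r3, r0, 10 ; 0/2/15/10/15/8/2
#10 slti  r3, r4, 11 ; 0/2/15/0/15/8/2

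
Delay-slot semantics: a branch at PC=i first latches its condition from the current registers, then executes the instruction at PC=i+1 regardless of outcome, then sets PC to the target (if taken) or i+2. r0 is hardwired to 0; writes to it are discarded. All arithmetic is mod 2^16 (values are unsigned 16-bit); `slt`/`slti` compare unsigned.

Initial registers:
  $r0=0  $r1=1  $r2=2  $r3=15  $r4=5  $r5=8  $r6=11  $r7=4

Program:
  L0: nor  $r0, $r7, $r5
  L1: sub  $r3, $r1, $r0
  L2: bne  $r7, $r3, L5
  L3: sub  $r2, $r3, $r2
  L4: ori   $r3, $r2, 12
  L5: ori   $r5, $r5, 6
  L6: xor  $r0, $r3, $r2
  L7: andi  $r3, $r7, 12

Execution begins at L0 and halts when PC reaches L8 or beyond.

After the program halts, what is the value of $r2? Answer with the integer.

65535

[0] nor  $r0, $r7, $r5  →  {$r0:0, $r1:1, $r2:2, $r3:15, $r4:5, $r5:8, $r6:11, $r7:4}
[1] sub  $r3, $r1, $r0  →  {$r0:0, $r1:1, $r2:2, $r3:1, $r4:5, $r5:8, $r6:11, $r7:4}
[2] bne  $r7, $r3, L5  →  {$r0:0, $r1:1, $r2:2, $r3:1, $r4:5, $r5:8, $r6:11, $r7:4}  ⟨branch taken⟩
[3] sub  $r2, $r3, $r2  →  {$r0:0, $r1:1, $r2:65535, $r3:1, $r4:5, $r5:8, $r6:11, $r7:4}
[5] ori   $r5, $r5, 6  →  {$r0:0, $r1:1, $r2:65535, $r3:1, $r4:5, $r5:14, $r6:11, $r7:4}
[6] xor  $r0, $r3, $r2  →  {$r0:0, $r1:1, $r2:65535, $r3:1, $r4:5, $r5:14, $r6:11, $r7:4}
[7] andi  $r3, $r7, 12  →  {$r0:0, $r1:1, $r2:65535, $r3:4, $r4:5, $r5:14, $r6:11, $r7:4}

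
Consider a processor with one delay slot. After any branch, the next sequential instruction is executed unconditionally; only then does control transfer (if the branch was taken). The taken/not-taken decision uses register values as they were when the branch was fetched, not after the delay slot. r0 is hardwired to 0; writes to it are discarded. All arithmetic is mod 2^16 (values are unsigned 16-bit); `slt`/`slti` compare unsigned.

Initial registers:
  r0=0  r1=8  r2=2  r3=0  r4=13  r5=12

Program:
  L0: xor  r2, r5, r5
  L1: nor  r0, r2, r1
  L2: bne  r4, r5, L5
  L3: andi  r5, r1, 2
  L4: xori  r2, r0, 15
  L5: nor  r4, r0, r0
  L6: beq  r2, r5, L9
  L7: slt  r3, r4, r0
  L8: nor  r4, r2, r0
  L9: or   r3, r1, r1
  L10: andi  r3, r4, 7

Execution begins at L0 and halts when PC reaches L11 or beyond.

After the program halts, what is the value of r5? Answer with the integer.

0

[0] xor  r2, r5, r5  →  {r0:0, r1:8, r2:0, r3:0, r4:13, r5:12}
[1] nor  r0, r2, r1  →  {r0:0, r1:8, r2:0, r3:0, r4:13, r5:12}
[2] bne  r4, r5, L5  →  {r0:0, r1:8, r2:0, r3:0, r4:13, r5:12}  ⟨branch taken⟩
[3] andi  r5, r1, 2  →  {r0:0, r1:8, r2:0, r3:0, r4:13, r5:0}
[5] nor  r4, r0, r0  →  {r0:0, r1:8, r2:0, r3:0, r4:65535, r5:0}
[6] beq  r2, r5, L9  →  {r0:0, r1:8, r2:0, r3:0, r4:65535, r5:0}  ⟨branch taken⟩
[7] slt  r3, r4, r0  →  {r0:0, r1:8, r2:0, r3:0, r4:65535, r5:0}
[9] or   r3, r1, r1  →  {r0:0, r1:8, r2:0, r3:8, r4:65535, r5:0}
[10] andi  r3, r4, 7  →  {r0:0, r1:8, r2:0, r3:7, r4:65535, r5:0}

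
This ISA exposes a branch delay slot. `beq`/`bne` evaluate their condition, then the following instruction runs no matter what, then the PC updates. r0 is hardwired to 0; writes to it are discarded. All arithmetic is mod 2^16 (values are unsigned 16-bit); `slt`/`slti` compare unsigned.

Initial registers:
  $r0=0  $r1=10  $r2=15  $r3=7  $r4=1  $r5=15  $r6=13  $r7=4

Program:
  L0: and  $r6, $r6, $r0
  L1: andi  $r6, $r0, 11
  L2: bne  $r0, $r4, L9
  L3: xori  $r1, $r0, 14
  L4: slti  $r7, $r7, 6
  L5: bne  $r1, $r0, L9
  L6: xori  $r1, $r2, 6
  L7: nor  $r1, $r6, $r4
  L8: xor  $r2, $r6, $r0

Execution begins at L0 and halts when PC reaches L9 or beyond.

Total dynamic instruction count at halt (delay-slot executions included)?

4

[0] and  $r6, $r6, $r0  →  {$r0:0, $r1:10, $r2:15, $r3:7, $r4:1, $r5:15, $r6:0, $r7:4}
[1] andi  $r6, $r0, 11  →  {$r0:0, $r1:10, $r2:15, $r3:7, $r4:1, $r5:15, $r6:0, $r7:4}
[2] bne  $r0, $r4, L9  →  {$r0:0, $r1:10, $r2:15, $r3:7, $r4:1, $r5:15, $r6:0, $r7:4}  ⟨branch taken⟩
[3] xori  $r1, $r0, 14  →  {$r0:0, $r1:14, $r2:15, $r3:7, $r4:1, $r5:15, $r6:0, $r7:4}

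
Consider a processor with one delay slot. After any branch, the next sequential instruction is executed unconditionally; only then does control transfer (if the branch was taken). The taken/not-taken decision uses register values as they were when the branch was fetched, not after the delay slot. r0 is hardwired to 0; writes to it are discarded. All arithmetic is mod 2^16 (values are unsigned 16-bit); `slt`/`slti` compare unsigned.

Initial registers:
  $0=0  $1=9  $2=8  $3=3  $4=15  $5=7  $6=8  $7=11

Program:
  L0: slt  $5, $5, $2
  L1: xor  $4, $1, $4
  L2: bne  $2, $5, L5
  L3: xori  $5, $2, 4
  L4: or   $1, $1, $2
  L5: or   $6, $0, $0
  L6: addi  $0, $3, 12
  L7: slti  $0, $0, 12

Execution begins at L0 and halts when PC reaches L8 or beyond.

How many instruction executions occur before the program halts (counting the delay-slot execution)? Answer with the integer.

7

[0] slt  $5, $5, $2  →  {$0:0, $1:9, $2:8, $3:3, $4:15, $5:1, $6:8, $7:11}
[1] xor  $4, $1, $4  →  {$0:0, $1:9, $2:8, $3:3, $4:6, $5:1, $6:8, $7:11}
[2] bne  $2, $5, L5  →  {$0:0, $1:9, $2:8, $3:3, $4:6, $5:1, $6:8, $7:11}  ⟨branch taken⟩
[3] xori  $5, $2, 4  →  {$0:0, $1:9, $2:8, $3:3, $4:6, $5:12, $6:8, $7:11}
[5] or   $6, $0, $0  →  {$0:0, $1:9, $2:8, $3:3, $4:6, $5:12, $6:0, $7:11}
[6] addi  $0, $3, 12  →  {$0:0, $1:9, $2:8, $3:3, $4:6, $5:12, $6:0, $7:11}
[7] slti  $0, $0, 12  →  {$0:0, $1:9, $2:8, $3:3, $4:6, $5:12, $6:0, $7:11}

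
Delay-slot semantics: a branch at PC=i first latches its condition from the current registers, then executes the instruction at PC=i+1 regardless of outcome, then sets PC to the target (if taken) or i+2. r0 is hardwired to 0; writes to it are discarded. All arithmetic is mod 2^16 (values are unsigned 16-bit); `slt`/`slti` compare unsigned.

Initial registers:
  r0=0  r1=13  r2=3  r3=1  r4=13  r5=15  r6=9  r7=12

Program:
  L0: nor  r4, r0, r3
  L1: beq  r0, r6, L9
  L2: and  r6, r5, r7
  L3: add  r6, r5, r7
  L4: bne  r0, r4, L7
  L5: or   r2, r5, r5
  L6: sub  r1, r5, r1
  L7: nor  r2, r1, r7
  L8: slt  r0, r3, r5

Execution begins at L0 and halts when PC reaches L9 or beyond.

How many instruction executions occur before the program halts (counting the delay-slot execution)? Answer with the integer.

PC=0  nor  r4, r0, r3        | r0=0 r1=13 r2=3 r3=1 r4=65534 r5=15 r6=9 r7=12
PC=1  beq  r0, r6, L9        | r0=0 r1=13 r2=3 r3=1 r4=65534 r5=15 r6=9 r7=12  [not taken]
PC=2  and  r6, r5, r7        | r0=0 r1=13 r2=3 r3=1 r4=65534 r5=15 r6=12 r7=12
PC=3  add  r6, r5, r7        | r0=0 r1=13 r2=3 r3=1 r4=65534 r5=15 r6=27 r7=12
PC=4  bne  r0, r4, L7        | r0=0 r1=13 r2=3 r3=1 r4=65534 r5=15 r6=27 r7=12  [TAKEN]
PC=5  or   r2, r5, r5        | r0=0 r1=13 r2=15 r3=1 r4=65534 r5=15 r6=27 r7=12
PC=7  nor  r2, r1, r7        | r0=0 r1=13 r2=65522 r3=1 r4=65534 r5=15 r6=27 r7=12
PC=8  slt  r0, r3, r5        | r0=0 r1=13 r2=65522 r3=1 r4=65534 r5=15 r6=27 r7=12

8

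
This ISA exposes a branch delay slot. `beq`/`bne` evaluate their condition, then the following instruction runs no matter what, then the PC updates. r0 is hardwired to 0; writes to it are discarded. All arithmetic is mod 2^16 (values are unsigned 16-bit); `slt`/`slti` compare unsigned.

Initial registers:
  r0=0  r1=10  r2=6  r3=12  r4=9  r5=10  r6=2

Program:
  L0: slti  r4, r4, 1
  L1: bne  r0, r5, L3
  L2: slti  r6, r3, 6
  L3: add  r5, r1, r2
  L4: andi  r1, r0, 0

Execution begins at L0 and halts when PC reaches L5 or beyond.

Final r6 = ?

#0 slti  r4, r4, 1 ; 0/10/6/12/0/10/2
#1 bne  r0, r5, L3 ; 0/10/6/12/0/10/2 ; →target
#2 slti  r6, r3, 6 ; 0/10/6/12/0/10/0
#3 add  r5, r1, r2 ; 0/10/6/12/0/16/0
#4 andi  r1, r0, 0 ; 0/0/6/12/0/16/0

0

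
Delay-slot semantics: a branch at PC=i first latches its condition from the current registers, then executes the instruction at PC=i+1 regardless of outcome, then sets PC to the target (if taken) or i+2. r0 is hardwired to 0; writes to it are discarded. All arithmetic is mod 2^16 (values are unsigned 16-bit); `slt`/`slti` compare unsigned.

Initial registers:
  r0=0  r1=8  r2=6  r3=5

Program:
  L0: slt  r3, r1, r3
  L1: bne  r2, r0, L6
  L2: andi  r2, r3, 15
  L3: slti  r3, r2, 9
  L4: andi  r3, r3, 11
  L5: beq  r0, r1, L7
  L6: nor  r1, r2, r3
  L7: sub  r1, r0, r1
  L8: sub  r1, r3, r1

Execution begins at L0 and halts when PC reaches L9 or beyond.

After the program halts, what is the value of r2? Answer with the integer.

0

  step pc=0: slt  r3, r1, r3  regs=(0,8,6,0)
  step pc=1: bne  r2, r0, L6  cond=T  regs=(0,8,6,0)
  step pc=2: andi  r2, r3, 15  regs=(0,8,0,0)
  step pc=6: nor  r1, r2, r3  regs=(0,65535,0,0)
  step pc=7: sub  r1, r0, r1  regs=(0,1,0,0)
  step pc=8: sub  r1, r3, r1  regs=(0,65535,0,0)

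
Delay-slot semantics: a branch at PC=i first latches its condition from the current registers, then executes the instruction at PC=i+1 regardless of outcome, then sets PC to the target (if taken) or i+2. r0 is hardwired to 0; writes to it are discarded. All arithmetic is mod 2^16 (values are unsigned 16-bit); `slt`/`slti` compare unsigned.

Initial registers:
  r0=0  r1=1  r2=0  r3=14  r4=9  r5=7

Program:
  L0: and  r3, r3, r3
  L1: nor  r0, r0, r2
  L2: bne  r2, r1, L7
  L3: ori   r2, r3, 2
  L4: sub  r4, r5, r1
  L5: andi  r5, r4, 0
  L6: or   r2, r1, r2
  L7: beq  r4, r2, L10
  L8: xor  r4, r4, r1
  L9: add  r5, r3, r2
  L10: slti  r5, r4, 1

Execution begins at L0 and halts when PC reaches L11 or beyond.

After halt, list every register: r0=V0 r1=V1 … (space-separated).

r0=0 r1=1 r2=14 r3=14 r4=8 r5=0

  step pc=0: and  r3, r3, r3  regs=(0,1,0,14,9,7)
  step pc=1: nor  r0, r0, r2  regs=(0,1,0,14,9,7)
  step pc=2: bne  r2, r1, L7  cond=T  regs=(0,1,0,14,9,7)
  step pc=3: ori   r2, r3, 2  regs=(0,1,14,14,9,7)
  step pc=7: beq  r4, r2, L10  cond=F  regs=(0,1,14,14,9,7)
  step pc=8: xor  r4, r4, r1  regs=(0,1,14,14,8,7)
  step pc=9: add  r5, r3, r2  regs=(0,1,14,14,8,28)
  step pc=10: slti  r5, r4, 1  regs=(0,1,14,14,8,0)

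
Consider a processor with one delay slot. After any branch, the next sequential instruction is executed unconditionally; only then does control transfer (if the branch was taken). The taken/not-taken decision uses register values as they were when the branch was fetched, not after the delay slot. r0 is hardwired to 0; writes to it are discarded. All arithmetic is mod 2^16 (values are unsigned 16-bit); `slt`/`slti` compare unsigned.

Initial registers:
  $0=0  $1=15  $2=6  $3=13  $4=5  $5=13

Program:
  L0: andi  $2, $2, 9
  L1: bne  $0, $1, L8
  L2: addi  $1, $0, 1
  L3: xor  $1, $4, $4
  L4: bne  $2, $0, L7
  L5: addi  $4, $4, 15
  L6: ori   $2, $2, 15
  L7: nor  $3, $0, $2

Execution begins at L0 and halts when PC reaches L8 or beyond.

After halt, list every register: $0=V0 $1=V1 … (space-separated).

$0=0 $1=1 $2=0 $3=13 $4=5 $5=13

[0] andi  $2, $2, 9  →  {$0:0, $1:15, $2:0, $3:13, $4:5, $5:13}
[1] bne  $0, $1, L8  →  {$0:0, $1:15, $2:0, $3:13, $4:5, $5:13}  ⟨branch taken⟩
[2] addi  $1, $0, 1  →  {$0:0, $1:1, $2:0, $3:13, $4:5, $5:13}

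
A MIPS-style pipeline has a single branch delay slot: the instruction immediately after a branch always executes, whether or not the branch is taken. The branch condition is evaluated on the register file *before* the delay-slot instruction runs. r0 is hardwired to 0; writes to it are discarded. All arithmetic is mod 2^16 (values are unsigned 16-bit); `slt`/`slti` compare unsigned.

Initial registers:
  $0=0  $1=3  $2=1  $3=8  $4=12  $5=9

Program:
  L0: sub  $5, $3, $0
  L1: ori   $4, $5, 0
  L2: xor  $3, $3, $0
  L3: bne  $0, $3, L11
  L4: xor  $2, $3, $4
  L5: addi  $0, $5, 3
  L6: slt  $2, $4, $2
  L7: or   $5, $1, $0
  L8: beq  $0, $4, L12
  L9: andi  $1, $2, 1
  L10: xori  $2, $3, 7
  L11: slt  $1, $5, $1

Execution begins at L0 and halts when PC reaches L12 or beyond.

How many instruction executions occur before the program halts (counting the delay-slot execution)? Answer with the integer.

6

  step pc=0: sub  $5, $3, $0  regs=(0,3,1,8,12,8)
  step pc=1: ori   $4, $5, 0  regs=(0,3,1,8,8,8)
  step pc=2: xor  $3, $3, $0  regs=(0,3,1,8,8,8)
  step pc=3: bne  $0, $3, L11  cond=T  regs=(0,3,1,8,8,8)
  step pc=4: xor  $2, $3, $4  regs=(0,3,0,8,8,8)
  step pc=11: slt  $1, $5, $1  regs=(0,0,0,8,8,8)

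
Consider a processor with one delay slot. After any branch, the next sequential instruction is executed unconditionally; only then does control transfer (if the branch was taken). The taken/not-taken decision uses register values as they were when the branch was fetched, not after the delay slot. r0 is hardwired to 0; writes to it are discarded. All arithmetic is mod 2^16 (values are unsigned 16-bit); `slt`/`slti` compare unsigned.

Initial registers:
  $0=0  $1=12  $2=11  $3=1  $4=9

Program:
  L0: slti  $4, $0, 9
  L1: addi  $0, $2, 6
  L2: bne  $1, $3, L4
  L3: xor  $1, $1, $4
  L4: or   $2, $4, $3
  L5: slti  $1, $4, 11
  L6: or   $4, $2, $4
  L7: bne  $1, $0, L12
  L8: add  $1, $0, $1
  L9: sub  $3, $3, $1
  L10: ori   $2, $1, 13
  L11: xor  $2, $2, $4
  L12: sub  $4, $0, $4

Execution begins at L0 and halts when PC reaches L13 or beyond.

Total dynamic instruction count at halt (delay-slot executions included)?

  step pc=0: slti  $4, $0, 9  regs=(0,12,11,1,1)
  step pc=1: addi  $0, $2, 6  regs=(0,12,11,1,1)
  step pc=2: bne  $1, $3, L4  cond=T  regs=(0,12,11,1,1)
  step pc=3: xor  $1, $1, $4  regs=(0,13,11,1,1)
  step pc=4: or   $2, $4, $3  regs=(0,13,1,1,1)
  step pc=5: slti  $1, $4, 11  regs=(0,1,1,1,1)
  step pc=6: or   $4, $2, $4  regs=(0,1,1,1,1)
  step pc=7: bne  $1, $0, L12  cond=T  regs=(0,1,1,1,1)
  step pc=8: add  $1, $0, $1  regs=(0,1,1,1,1)
  step pc=12: sub  $4, $0, $4  regs=(0,1,1,1,65535)

10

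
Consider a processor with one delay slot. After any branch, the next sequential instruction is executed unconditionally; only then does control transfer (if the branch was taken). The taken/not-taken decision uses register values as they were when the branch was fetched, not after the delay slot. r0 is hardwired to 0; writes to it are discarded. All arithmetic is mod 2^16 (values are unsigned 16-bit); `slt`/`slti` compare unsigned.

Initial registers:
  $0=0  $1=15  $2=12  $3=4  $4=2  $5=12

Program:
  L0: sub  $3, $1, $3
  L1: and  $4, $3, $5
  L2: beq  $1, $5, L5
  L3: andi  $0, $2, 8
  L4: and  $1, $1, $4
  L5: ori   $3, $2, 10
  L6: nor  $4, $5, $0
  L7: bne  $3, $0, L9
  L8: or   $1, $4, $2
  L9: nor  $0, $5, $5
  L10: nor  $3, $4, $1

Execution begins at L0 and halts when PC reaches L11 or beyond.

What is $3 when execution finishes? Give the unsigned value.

PC=0  sub  $3, $1, $3        | $0=0 $1=15 $2=12 $3=11 $4=2 $5=12
PC=1  and  $4, $3, $5        | $0=0 $1=15 $2=12 $3=11 $4=8 $5=12
PC=2  beq  $1, $5, L5        | $0=0 $1=15 $2=12 $3=11 $4=8 $5=12  [not taken]
PC=3  andi  $0, $2, 8        | $0=0 $1=15 $2=12 $3=11 $4=8 $5=12
PC=4  and  $1, $1, $4        | $0=0 $1=8 $2=12 $3=11 $4=8 $5=12
PC=5  ori   $3, $2, 10       | $0=0 $1=8 $2=12 $3=14 $4=8 $5=12
PC=6  nor  $4, $5, $0        | $0=0 $1=8 $2=12 $3=14 $4=65523 $5=12
PC=7  bne  $3, $0, L9        | $0=0 $1=8 $2=12 $3=14 $4=65523 $5=12  [TAKEN]
PC=8  or   $1, $4, $2        | $0=0 $1=65535 $2=12 $3=14 $4=65523 $5=12
PC=9  nor  $0, $5, $5        | $0=0 $1=65535 $2=12 $3=14 $4=65523 $5=12
PC=10 nor  $3, $4, $1        | $0=0 $1=65535 $2=12 $3=0 $4=65523 $5=12

0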